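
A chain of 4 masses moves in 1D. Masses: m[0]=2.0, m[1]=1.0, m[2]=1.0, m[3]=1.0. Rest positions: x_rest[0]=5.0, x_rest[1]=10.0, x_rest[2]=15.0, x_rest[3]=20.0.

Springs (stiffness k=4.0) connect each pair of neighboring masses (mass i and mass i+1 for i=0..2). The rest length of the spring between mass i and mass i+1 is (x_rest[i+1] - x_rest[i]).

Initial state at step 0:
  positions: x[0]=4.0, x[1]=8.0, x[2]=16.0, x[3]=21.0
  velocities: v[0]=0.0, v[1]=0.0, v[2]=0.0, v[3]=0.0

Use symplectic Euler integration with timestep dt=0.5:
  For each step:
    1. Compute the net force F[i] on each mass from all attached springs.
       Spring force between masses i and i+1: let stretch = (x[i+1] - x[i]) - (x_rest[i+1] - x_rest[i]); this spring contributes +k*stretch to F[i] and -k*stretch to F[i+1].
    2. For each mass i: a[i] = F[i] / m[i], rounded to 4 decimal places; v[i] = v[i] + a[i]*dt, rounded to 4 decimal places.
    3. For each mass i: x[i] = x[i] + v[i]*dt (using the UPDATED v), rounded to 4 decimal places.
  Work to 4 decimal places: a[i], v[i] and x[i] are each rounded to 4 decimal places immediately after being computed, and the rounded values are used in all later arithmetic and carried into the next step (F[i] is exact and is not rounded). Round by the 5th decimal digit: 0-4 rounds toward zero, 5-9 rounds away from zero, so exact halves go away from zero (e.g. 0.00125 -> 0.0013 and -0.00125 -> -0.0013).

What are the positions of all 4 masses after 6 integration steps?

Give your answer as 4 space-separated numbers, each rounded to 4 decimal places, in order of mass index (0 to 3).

Answer: 4.4219 11.8438 13.1875 19.1250

Derivation:
Step 0: x=[4.0000 8.0000 16.0000 21.0000] v=[0.0000 0.0000 0.0000 0.0000]
Step 1: x=[3.5000 12.0000 13.0000 21.0000] v=[-1.0000 8.0000 -6.0000 0.0000]
Step 2: x=[4.7500 8.5000 17.0000 18.0000] v=[2.5000 -7.0000 8.0000 -6.0000]
Step 3: x=[5.3750 9.7500 13.5000 19.0000] v=[1.2500 2.5000 -7.0000 2.0000]
Step 4: x=[5.6875 10.3750 11.7500 19.5000] v=[0.6250 1.2500 -3.5000 1.0000]
Step 5: x=[5.8438 7.6875 16.3750 17.2500] v=[0.3125 -5.3750 9.2500 -4.5000]
Step 6: x=[4.4219 11.8438 13.1875 19.1250] v=[-2.8438 8.3126 -6.3750 3.7500]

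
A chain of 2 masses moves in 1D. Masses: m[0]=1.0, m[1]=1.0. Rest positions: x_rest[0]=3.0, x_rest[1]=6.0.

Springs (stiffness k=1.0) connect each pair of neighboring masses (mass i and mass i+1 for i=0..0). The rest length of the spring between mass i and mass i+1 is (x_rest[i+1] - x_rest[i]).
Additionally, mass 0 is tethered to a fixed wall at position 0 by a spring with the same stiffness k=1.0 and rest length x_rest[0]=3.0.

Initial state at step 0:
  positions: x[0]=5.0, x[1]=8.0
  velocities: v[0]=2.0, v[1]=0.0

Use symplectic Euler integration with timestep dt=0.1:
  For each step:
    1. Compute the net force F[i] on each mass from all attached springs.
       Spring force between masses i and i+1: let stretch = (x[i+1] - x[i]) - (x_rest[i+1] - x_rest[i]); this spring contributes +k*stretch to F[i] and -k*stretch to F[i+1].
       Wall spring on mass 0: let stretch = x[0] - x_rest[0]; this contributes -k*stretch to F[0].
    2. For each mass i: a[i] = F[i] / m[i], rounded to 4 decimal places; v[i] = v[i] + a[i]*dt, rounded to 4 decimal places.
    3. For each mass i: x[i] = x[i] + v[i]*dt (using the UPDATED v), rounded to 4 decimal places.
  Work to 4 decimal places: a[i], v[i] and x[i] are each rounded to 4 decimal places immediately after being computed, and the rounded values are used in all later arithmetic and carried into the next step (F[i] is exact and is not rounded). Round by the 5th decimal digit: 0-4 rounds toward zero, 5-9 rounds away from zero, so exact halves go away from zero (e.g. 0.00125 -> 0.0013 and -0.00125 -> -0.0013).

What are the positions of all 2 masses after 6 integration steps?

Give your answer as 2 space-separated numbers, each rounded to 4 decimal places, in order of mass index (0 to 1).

Answer: 5.6727 8.0532

Derivation:
Step 0: x=[5.0000 8.0000] v=[2.0000 0.0000]
Step 1: x=[5.1800 8.0000] v=[1.8000 0.0000]
Step 2: x=[5.3364 8.0018] v=[1.5640 0.0180]
Step 3: x=[5.4661 8.0070] v=[1.2969 0.0515]
Step 4: x=[5.5665 8.0167] v=[1.0044 0.0974]
Step 5: x=[5.6358 8.0319] v=[0.6928 0.1524]
Step 6: x=[5.6727 8.0532] v=[0.3688 0.2128]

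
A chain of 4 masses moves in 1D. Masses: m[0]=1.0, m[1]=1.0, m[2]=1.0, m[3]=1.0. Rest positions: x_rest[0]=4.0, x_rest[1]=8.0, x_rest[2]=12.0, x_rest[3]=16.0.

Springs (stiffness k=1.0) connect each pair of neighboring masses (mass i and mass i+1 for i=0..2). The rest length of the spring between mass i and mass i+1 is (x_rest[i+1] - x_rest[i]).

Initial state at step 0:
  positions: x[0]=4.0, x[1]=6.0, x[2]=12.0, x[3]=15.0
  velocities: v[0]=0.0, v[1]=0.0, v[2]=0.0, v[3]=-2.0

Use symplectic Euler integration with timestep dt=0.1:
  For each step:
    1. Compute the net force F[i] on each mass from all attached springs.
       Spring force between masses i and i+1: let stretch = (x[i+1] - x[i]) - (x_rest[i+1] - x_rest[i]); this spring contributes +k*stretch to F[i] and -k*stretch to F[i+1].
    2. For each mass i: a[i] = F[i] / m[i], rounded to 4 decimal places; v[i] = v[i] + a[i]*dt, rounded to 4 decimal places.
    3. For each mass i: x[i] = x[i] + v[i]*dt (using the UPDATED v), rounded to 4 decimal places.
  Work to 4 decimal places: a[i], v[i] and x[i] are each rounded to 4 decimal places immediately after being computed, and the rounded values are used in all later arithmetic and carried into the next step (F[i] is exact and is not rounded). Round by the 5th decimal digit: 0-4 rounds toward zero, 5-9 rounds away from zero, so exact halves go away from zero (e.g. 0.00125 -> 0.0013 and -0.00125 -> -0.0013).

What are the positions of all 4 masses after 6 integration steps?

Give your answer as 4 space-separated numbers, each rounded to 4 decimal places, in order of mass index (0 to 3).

Answer: 3.6205 6.7515 11.3771 14.0510

Derivation:
Step 0: x=[4.0000 6.0000 12.0000 15.0000] v=[0.0000 0.0000 0.0000 -2.0000]
Step 1: x=[3.9800 6.0400 11.9700 14.8100] v=[-0.2000 0.4000 -0.3000 -1.9000]
Step 2: x=[3.9406 6.1187 11.9091 14.6316] v=[-0.3940 0.7870 -0.6090 -1.7840]
Step 3: x=[3.8830 6.2335 11.8175 14.4660] v=[-0.5762 1.1482 -0.9158 -1.6563]
Step 4: x=[3.8089 6.3807 11.6966 14.3139] v=[-0.7412 1.4716 -1.2094 -1.5212]
Step 5: x=[3.7205 6.5553 11.5487 14.1756] v=[-0.8840 1.7460 -1.4793 -1.3829]
Step 6: x=[3.6205 6.7515 11.3771 14.0510] v=[-1.0005 1.9619 -1.7160 -1.2456]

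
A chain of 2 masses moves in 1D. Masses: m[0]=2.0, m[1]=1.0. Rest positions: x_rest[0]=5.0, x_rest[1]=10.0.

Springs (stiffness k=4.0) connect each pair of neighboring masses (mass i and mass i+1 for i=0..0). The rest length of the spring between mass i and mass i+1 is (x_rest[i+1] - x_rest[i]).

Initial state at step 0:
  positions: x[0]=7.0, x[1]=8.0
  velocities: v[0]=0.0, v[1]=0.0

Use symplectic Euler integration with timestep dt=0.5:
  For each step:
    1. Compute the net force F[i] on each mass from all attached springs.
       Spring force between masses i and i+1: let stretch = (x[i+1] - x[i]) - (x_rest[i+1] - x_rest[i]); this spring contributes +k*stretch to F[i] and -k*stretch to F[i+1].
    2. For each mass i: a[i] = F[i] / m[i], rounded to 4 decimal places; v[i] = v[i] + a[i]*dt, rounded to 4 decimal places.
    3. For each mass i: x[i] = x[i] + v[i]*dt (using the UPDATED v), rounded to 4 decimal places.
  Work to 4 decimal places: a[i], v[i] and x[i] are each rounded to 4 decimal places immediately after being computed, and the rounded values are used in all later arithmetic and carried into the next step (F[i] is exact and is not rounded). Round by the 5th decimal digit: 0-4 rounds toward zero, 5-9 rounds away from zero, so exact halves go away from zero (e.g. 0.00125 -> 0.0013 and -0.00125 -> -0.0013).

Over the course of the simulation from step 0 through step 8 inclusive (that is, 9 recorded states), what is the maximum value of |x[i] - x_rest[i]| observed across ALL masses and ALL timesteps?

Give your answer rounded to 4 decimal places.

Step 0: x=[7.0000 8.0000] v=[0.0000 0.0000]
Step 1: x=[5.0000 12.0000] v=[-4.0000 8.0000]
Step 2: x=[4.0000 14.0000] v=[-2.0000 4.0000]
Step 3: x=[5.5000 11.0000] v=[3.0000 -6.0000]
Step 4: x=[7.2500 7.5000] v=[3.5000 -7.0000]
Step 5: x=[6.6250 8.7500] v=[-1.2500 2.5000]
Step 6: x=[4.5625 12.8750] v=[-4.1250 8.2500]
Step 7: x=[4.1563 13.6875] v=[-0.8125 1.6250]
Step 8: x=[6.0157 9.9688] v=[3.7187 -7.4374]
Max displacement = 4.0000

Answer: 4.0000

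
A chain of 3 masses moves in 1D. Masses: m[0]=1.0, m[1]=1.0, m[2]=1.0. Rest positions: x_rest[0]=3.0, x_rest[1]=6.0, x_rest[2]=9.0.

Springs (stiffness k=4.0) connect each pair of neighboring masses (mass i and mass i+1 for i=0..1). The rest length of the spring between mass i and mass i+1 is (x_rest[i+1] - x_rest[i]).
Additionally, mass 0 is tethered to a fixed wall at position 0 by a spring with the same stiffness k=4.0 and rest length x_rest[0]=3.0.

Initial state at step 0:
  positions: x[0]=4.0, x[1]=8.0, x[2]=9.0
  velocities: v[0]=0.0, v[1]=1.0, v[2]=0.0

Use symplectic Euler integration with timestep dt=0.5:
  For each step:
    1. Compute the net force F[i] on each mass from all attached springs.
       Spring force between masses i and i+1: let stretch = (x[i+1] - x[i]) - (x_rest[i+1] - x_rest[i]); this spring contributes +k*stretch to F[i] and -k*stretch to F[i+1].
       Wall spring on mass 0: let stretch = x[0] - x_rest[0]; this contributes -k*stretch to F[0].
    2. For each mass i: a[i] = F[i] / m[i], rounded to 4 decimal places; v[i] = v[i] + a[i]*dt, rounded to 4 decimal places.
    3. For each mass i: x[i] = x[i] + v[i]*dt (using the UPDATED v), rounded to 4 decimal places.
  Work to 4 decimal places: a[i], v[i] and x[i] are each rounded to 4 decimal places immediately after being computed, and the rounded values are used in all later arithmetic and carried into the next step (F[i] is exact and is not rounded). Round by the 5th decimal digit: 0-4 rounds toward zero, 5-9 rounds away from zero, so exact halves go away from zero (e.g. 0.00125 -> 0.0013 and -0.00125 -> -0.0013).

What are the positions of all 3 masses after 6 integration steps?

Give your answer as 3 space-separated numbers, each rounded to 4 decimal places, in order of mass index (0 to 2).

Step 0: x=[4.0000 8.0000 9.0000] v=[0.0000 1.0000 0.0000]
Step 1: x=[4.0000 5.5000 11.0000] v=[0.0000 -5.0000 4.0000]
Step 2: x=[1.5000 7.0000 10.5000] v=[-5.0000 3.0000 -1.0000]
Step 3: x=[3.0000 6.5000 9.5000] v=[3.0000 -1.0000 -2.0000]
Step 4: x=[5.0000 5.5000 8.5000] v=[4.0000 -2.0000 -2.0000]
Step 5: x=[2.5000 7.0000 7.5000] v=[-5.0000 3.0000 -2.0000]
Step 6: x=[2.0000 4.5000 9.0000] v=[-1.0000 -5.0000 3.0000]

Answer: 2.0000 4.5000 9.0000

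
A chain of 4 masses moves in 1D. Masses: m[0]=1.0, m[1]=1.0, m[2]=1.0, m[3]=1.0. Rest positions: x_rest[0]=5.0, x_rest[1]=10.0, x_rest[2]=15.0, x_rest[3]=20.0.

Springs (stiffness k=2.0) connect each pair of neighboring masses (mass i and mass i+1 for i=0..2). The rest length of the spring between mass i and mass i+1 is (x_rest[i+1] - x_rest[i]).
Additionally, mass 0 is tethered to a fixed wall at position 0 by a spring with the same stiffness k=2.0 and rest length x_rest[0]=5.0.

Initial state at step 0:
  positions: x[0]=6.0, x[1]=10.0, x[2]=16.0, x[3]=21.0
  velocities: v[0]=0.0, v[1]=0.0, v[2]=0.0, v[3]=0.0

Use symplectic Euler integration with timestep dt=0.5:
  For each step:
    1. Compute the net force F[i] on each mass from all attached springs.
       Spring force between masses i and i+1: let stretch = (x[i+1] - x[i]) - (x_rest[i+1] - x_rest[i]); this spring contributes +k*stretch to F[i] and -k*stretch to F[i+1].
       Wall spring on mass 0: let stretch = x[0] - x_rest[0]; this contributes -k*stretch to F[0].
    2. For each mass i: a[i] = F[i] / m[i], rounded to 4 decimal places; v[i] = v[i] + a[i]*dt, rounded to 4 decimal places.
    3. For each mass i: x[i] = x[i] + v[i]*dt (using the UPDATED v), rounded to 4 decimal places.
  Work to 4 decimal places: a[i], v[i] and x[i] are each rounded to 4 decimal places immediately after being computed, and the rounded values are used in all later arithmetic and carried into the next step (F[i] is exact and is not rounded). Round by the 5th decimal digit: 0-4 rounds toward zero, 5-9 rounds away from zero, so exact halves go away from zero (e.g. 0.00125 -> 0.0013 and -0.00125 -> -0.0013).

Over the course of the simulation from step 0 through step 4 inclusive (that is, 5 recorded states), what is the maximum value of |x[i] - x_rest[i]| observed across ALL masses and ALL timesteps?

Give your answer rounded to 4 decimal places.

Step 0: x=[6.0000 10.0000 16.0000 21.0000] v=[0.0000 0.0000 0.0000 0.0000]
Step 1: x=[5.0000 11.0000 15.5000 21.0000] v=[-2.0000 2.0000 -1.0000 0.0000]
Step 2: x=[4.5000 11.2500 15.5000 20.7500] v=[-1.0000 0.5000 0.0000 -0.5000]
Step 3: x=[5.1250 10.2500 16.0000 20.3750] v=[1.2500 -2.0000 1.0000 -0.7500]
Step 4: x=[5.7500 9.5625 15.8125 20.3125] v=[1.2500 -1.3750 -0.3750 -0.1250]
Max displacement = 1.2500

Answer: 1.2500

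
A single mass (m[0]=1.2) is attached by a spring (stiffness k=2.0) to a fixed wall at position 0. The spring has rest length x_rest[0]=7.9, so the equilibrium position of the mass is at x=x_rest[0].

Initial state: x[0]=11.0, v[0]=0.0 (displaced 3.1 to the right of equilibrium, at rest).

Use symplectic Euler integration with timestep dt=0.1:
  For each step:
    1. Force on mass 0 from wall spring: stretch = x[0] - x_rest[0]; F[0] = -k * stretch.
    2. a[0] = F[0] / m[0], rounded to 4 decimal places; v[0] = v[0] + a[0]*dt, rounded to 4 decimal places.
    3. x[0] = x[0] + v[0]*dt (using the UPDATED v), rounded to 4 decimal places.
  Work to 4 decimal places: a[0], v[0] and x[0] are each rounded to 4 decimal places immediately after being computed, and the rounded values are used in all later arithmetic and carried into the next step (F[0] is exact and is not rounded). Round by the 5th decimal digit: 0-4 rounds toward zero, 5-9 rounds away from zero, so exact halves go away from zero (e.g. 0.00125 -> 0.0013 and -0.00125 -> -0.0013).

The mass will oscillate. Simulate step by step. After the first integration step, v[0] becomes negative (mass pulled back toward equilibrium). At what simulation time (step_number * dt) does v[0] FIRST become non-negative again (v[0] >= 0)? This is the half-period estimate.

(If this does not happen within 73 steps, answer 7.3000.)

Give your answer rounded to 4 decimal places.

Answer: 2.5000

Derivation:
Step 0: x=[11.0000] v=[0.0000]
Step 1: x=[10.9483] v=[-0.5167]
Step 2: x=[10.8458] v=[-1.0248]
Step 3: x=[10.6942] v=[-1.5158]
Step 4: x=[10.4961] v=[-1.9815]
Step 5: x=[10.2547] v=[-2.4142]
Step 6: x=[9.9740] v=[-2.8067]
Step 7: x=[9.6588] v=[-3.1524]
Step 8: x=[9.3143] v=[-3.4455]
Step 9: x=[8.9462] v=[-3.6812]
Step 10: x=[8.5606] v=[-3.8556]
Step 11: x=[8.1640] v=[-3.9657]
Step 12: x=[7.7630] v=[-4.0097]
Step 13: x=[7.3643] v=[-3.9869]
Step 14: x=[6.9745] v=[-3.8976]
Step 15: x=[6.6002] v=[-3.7434]
Step 16: x=[6.2475] v=[-3.5268]
Step 17: x=[5.9224] v=[-3.2514]
Step 18: x=[5.6302] v=[-2.9218]
Step 19: x=[5.3759] v=[-2.5435]
Step 20: x=[5.1636] v=[-2.1228]
Step 21: x=[4.9969] v=[-1.6667]
Step 22: x=[4.8786] v=[-1.1829]
Step 23: x=[4.8107] v=[-0.6793]
Step 24: x=[4.7943] v=[-0.1644]
Step 25: x=[4.8296] v=[0.3532]
First v>=0 after going negative at step 25, time=2.5000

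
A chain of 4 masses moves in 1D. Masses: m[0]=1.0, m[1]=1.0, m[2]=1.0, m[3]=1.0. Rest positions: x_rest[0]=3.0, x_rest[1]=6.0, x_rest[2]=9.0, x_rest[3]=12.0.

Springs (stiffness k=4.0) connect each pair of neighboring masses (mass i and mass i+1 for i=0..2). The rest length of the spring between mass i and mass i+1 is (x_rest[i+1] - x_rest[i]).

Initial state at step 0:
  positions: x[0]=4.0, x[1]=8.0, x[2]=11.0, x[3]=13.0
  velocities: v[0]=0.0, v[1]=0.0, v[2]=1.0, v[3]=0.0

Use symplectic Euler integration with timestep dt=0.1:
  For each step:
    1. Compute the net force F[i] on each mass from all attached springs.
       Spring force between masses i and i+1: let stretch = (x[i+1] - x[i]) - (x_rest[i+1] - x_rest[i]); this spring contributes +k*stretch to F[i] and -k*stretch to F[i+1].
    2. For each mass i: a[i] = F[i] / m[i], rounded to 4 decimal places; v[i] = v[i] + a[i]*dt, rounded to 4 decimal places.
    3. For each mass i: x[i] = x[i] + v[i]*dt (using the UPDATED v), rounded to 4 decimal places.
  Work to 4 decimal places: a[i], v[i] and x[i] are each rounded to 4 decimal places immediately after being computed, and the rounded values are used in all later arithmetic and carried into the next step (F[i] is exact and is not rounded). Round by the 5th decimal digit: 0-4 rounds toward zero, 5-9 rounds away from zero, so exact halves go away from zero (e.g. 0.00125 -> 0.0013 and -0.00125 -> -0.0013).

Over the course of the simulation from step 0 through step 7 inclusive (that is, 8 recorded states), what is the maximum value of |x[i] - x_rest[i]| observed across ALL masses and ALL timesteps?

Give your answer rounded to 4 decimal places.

Answer: 2.0752

Derivation:
Step 0: x=[4.0000 8.0000 11.0000 13.0000] v=[0.0000 0.0000 1.0000 0.0000]
Step 1: x=[4.0400 7.9600 11.0600 13.0400] v=[0.4000 -0.4000 0.6000 0.4000]
Step 2: x=[4.1168 7.8872 11.0752 13.1208] v=[0.7680 -0.7280 0.1520 0.8080]
Step 3: x=[4.2244 7.7911 11.0447 13.2398] v=[1.0762 -0.9610 -0.3050 1.1898]
Step 4: x=[4.3547 7.6825 10.9719 13.3910] v=[1.3029 -1.0862 -0.7284 1.5118]
Step 5: x=[4.4981 7.5723 10.8643 13.5654] v=[1.4340 -1.1016 -1.0765 1.7442]
Step 6: x=[4.6445 7.4709 10.7330 13.7518] v=[1.4637 -1.0145 -1.3129 1.8638]
Step 7: x=[4.7839 7.3869 10.5920 13.9374] v=[1.3943 -0.8402 -1.4102 1.8563]
Max displacement = 2.0752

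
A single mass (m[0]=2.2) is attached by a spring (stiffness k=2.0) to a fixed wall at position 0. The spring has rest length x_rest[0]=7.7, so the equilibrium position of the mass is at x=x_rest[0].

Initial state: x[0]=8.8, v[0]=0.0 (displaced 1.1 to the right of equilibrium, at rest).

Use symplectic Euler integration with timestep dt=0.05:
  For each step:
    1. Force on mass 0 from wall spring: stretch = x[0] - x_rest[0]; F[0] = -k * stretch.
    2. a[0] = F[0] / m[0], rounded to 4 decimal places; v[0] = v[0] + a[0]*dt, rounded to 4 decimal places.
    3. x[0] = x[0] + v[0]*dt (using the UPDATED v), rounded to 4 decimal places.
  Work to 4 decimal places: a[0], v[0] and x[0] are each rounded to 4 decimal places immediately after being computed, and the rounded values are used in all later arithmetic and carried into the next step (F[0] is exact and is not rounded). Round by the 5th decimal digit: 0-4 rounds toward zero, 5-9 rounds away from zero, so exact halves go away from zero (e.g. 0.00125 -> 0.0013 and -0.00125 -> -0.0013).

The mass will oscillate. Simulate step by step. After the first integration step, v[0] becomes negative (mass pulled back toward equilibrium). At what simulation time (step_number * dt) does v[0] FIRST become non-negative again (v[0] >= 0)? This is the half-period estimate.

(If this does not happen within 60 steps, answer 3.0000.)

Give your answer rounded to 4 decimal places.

Step 0: x=[8.8000] v=[0.0000]
Step 1: x=[8.7975] v=[-0.0500]
Step 2: x=[8.7925] v=[-0.0999]
Step 3: x=[8.7850] v=[-0.1496]
Step 4: x=[8.7751] v=[-0.1989]
Step 5: x=[8.7627] v=[-0.2478]
Step 6: x=[8.7479] v=[-0.2961]
Step 7: x=[8.7307] v=[-0.3437]
Step 8: x=[8.7112] v=[-0.3906]
Step 9: x=[8.6894] v=[-0.4366]
Step 10: x=[8.6653] v=[-0.4816]
Step 11: x=[8.6390] v=[-0.5255]
Step 12: x=[8.6106] v=[-0.5682]
Step 13: x=[8.5801] v=[-0.6096]
Step 14: x=[8.5476] v=[-0.6496]
Step 15: x=[8.5132] v=[-0.6881]
Step 16: x=[8.4769] v=[-0.7251]
Step 17: x=[8.4389] v=[-0.7604]
Step 18: x=[8.3992] v=[-0.7940]
Step 19: x=[8.3579] v=[-0.8258]
Step 20: x=[8.3151] v=[-0.8557]
Step 21: x=[8.2709] v=[-0.8837]
Step 22: x=[8.2254] v=[-0.9097]
Step 23: x=[8.1787] v=[-0.9336]
Step 24: x=[8.1309] v=[-0.9554]
Step 25: x=[8.0822] v=[-0.9750]
Step 26: x=[8.0326] v=[-0.9924]
Step 27: x=[7.9822] v=[-1.0075]
Step 28: x=[7.9312] v=[-1.0203]
Step 29: x=[7.8797] v=[-1.0308]
Step 30: x=[7.8278] v=[-1.0390]
Step 31: x=[7.7756] v=[-1.0448]
Step 32: x=[7.7232] v=[-1.0482]
Step 33: x=[7.6707] v=[-1.0493]
Step 34: x=[7.6183] v=[-1.0480]
Step 35: x=[7.5661] v=[-1.0443]
Step 36: x=[7.5142] v=[-1.0382]
Step 37: x=[7.4627] v=[-1.0298]
Step 38: x=[7.4118] v=[-1.0190]
Step 39: x=[7.3615] v=[-1.0059]
Step 40: x=[7.3120] v=[-0.9905]
Step 41: x=[7.2634] v=[-0.9729]
Step 42: x=[7.2157] v=[-0.9531]
Step 43: x=[7.1691] v=[-0.9311]
Step 44: x=[7.1238] v=[-0.9070]
Step 45: x=[7.0798] v=[-0.8808]
Step 46: x=[7.0372] v=[-0.8526]
Step 47: x=[6.9961] v=[-0.8225]
Step 48: x=[6.9566] v=[-0.7905]
Step 49: x=[6.9188] v=[-0.7567]
Step 50: x=[6.8827] v=[-0.7212]
Step 51: x=[6.8485] v=[-0.6841]
Step 52: x=[6.8162] v=[-0.6454]
Step 53: x=[6.7859] v=[-0.6052]
Step 54: x=[6.7577] v=[-0.5637]
Step 55: x=[6.7317] v=[-0.5209]
Step 56: x=[6.7079] v=[-0.4769]
Step 57: x=[6.6863] v=[-0.4318]
Step 58: x=[6.6670] v=[-0.3857]
Step 59: x=[6.6501] v=[-0.3387]
Step 60: x=[6.6356] v=[-0.2910]
v[0] did not become non-negative within 60 steps; using fallback time=3.0000

Answer: 3.0000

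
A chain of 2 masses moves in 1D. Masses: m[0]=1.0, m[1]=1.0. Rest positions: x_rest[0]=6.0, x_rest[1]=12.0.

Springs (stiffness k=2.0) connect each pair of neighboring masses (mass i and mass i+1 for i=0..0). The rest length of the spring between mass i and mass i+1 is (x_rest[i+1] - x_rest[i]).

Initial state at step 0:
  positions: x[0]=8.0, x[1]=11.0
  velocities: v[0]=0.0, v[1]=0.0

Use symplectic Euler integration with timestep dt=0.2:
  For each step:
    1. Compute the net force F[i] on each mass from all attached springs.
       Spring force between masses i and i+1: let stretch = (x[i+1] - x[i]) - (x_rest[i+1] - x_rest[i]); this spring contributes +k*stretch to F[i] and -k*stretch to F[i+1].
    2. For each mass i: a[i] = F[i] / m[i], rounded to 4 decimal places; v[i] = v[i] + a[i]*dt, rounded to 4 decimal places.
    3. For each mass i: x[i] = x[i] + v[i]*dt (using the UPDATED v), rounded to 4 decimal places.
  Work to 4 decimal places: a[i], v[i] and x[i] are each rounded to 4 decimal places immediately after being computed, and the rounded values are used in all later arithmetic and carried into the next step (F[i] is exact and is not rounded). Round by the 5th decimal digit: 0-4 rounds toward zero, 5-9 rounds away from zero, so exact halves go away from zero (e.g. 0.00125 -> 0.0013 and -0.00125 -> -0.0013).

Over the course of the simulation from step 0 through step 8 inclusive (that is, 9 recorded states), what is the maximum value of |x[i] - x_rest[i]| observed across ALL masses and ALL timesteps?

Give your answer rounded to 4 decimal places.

Step 0: x=[8.0000 11.0000] v=[0.0000 0.0000]
Step 1: x=[7.7600 11.2400] v=[-1.2000 1.2000]
Step 2: x=[7.3184 11.6816] v=[-2.2080 2.2080]
Step 3: x=[6.7459 12.2541] v=[-2.8627 2.8627]
Step 4: x=[6.1340 12.8660] v=[-3.0594 3.0594]
Step 5: x=[5.5807 13.4193] v=[-2.7666 2.7666]
Step 6: x=[5.1745 13.8255] v=[-2.0312 2.0312]
Step 7: x=[4.9803 14.0197] v=[-0.9708 0.9708]
Step 8: x=[5.0293 13.9707] v=[0.2450 -0.2450]
Max displacement = 2.0197

Answer: 2.0197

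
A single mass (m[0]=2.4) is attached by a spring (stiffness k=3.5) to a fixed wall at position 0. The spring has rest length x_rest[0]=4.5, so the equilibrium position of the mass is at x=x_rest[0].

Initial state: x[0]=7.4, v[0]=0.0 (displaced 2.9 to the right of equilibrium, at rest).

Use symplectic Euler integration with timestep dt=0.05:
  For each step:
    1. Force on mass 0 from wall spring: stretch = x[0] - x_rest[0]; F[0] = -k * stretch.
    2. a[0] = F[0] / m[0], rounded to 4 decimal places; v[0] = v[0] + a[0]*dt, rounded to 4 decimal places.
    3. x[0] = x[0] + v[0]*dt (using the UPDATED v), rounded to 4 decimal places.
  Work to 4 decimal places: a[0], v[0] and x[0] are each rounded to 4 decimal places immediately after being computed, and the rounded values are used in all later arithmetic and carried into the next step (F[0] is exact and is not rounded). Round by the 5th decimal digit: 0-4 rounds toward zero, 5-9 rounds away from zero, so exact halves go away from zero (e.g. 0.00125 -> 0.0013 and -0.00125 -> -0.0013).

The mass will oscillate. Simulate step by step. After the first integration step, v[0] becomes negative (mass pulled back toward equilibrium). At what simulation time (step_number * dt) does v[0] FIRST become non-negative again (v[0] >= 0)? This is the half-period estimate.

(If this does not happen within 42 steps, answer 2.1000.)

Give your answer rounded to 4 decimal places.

Answer: 2.1000

Derivation:
Step 0: x=[7.4000] v=[0.0000]
Step 1: x=[7.3894] v=[-0.2115]
Step 2: x=[7.3683] v=[-0.4222]
Step 3: x=[7.3367] v=[-0.6313]
Step 4: x=[7.2948] v=[-0.8381]
Step 5: x=[7.2427] v=[-1.0419]
Step 6: x=[7.1806] v=[-1.2419]
Step 7: x=[7.1087] v=[-1.4374]
Step 8: x=[7.0273] v=[-1.6276]
Step 9: x=[6.9367] v=[-1.8119]
Step 10: x=[6.8372] v=[-1.9896]
Step 11: x=[6.7292] v=[-2.1600]
Step 12: x=[6.6131] v=[-2.3225]
Step 13: x=[6.4893] v=[-2.4766]
Step 14: x=[6.3582] v=[-2.6217]
Step 15: x=[6.2203] v=[-2.7572]
Step 16: x=[6.0762] v=[-2.8826]
Step 17: x=[5.9263] v=[-2.9975]
Step 18: x=[5.7712] v=[-3.1015]
Step 19: x=[5.6115] v=[-3.1942]
Step 20: x=[5.4477] v=[-3.2752]
Step 21: x=[5.2805] v=[-3.3443]
Step 22: x=[5.1104] v=[-3.4012]
Step 23: x=[4.9381] v=[-3.4457]
Step 24: x=[4.7642] v=[-3.4776]
Step 25: x=[4.5894] v=[-3.4969]
Step 26: x=[4.4142] v=[-3.5034]
Step 27: x=[4.2393] v=[-3.4971]
Step 28: x=[4.0654] v=[-3.4781]
Step 29: x=[3.8931] v=[-3.4464]
Step 30: x=[3.7230] v=[-3.4021]
Step 31: x=[3.5557] v=[-3.3454]
Step 32: x=[3.3919] v=[-3.2765]
Step 33: x=[3.2321] v=[-3.1957]
Step 34: x=[3.0769] v=[-3.1033]
Step 35: x=[2.9269] v=[-2.9995]
Step 36: x=[2.7827] v=[-2.8848]
Step 37: x=[2.6447] v=[-2.7596]
Step 38: x=[2.5135] v=[-2.6243]
Step 39: x=[2.3895] v=[-2.4795]
Step 40: x=[2.2732] v=[-2.3256]
Step 41: x=[2.1650] v=[-2.1632]
Step 42: x=[2.0654] v=[-1.9929]
v[0] did not become non-negative within 42 steps; using fallback time=2.1000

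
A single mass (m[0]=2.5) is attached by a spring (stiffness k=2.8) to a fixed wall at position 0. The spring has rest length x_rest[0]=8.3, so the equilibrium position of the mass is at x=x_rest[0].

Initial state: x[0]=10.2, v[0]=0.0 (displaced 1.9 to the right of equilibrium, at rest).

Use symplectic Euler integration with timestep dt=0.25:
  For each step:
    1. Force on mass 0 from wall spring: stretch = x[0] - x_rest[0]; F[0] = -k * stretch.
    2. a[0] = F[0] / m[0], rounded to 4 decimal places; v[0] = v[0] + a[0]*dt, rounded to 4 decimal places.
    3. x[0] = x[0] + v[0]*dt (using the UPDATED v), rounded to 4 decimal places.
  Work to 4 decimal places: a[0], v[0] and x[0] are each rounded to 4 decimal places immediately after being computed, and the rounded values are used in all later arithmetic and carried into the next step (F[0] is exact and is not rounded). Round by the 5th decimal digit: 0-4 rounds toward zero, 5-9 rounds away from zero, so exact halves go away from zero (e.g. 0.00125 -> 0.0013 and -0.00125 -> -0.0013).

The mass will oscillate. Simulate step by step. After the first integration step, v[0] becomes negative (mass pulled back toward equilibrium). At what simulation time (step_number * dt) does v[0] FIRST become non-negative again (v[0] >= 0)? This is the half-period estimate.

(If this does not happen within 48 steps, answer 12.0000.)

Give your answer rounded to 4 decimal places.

Step 0: x=[10.2000] v=[0.0000]
Step 1: x=[10.0670] v=[-0.5320]
Step 2: x=[9.8103] v=[-1.0268]
Step 3: x=[9.4479] v=[-1.4497]
Step 4: x=[9.0051] v=[-1.7711]
Step 5: x=[8.5130] v=[-1.9685]
Step 6: x=[8.0060] v=[-2.0282]
Step 7: x=[7.5195] v=[-1.9459]
Step 8: x=[7.0877] v=[-1.7274]
Step 9: x=[6.7407] v=[-1.3880]
Step 10: x=[6.5029] v=[-0.9514]
Step 11: x=[6.3909] v=[-0.4482]
Step 12: x=[6.4125] v=[0.0864]
First v>=0 after going negative at step 12, time=3.0000

Answer: 3.0000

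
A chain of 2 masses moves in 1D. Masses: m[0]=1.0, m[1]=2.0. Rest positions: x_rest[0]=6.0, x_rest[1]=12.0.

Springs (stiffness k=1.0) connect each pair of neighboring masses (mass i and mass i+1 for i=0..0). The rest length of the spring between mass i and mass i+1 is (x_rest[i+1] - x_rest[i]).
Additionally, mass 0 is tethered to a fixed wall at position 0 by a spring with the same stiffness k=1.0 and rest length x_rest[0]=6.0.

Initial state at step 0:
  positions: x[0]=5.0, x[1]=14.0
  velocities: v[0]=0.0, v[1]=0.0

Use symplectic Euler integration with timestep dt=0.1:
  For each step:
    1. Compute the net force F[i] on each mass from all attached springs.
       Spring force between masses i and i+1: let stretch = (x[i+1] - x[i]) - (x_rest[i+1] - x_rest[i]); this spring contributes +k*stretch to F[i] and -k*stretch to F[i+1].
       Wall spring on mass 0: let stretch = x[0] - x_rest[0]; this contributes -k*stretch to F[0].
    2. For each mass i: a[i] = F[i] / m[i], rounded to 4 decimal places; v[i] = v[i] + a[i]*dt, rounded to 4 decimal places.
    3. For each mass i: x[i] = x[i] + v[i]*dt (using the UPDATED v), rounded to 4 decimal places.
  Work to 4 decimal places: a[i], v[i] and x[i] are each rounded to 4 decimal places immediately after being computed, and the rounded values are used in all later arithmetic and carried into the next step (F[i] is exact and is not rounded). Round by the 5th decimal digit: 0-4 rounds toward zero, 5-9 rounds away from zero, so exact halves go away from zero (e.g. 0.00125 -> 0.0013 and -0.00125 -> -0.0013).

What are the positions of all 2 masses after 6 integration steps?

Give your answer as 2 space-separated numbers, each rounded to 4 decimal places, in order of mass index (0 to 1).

Answer: 5.7754 13.7038

Derivation:
Step 0: x=[5.0000 14.0000] v=[0.0000 0.0000]
Step 1: x=[5.0400 13.9850] v=[0.4000 -0.1500]
Step 2: x=[5.1191 13.9553] v=[0.7905 -0.2973]
Step 3: x=[5.2353 13.9114] v=[1.1622 -0.4391]
Step 4: x=[5.3859 13.8541] v=[1.5063 -0.5729]
Step 5: x=[5.5674 13.7845] v=[1.8145 -0.6963]
Step 6: x=[5.7754 13.7038] v=[2.0795 -0.8072]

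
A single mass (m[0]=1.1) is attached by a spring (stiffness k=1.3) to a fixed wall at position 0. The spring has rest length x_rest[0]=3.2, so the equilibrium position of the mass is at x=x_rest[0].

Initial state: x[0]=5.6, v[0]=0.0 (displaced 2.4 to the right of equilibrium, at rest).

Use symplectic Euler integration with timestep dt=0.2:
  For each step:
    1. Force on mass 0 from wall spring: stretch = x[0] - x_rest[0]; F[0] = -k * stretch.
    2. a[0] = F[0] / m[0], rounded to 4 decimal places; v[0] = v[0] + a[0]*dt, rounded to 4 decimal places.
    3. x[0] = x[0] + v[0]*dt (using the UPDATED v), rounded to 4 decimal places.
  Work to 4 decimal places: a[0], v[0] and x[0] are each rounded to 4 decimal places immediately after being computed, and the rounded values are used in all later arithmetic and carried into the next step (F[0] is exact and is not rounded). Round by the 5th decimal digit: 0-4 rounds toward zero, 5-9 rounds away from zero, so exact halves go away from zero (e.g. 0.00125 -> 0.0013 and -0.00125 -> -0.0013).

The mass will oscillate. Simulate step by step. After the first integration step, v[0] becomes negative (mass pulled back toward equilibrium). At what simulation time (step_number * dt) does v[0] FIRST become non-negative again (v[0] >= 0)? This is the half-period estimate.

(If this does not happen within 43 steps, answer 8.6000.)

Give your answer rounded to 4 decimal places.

Step 0: x=[5.6000] v=[0.0000]
Step 1: x=[5.4865] v=[-0.5673]
Step 2: x=[5.2650] v=[-1.1077]
Step 3: x=[4.9458] v=[-1.5958]
Step 4: x=[4.5441] v=[-2.0084]
Step 5: x=[4.0789] v=[-2.3261]
Step 6: x=[3.5721] v=[-2.5338]
Step 7: x=[3.0477] v=[-2.6218]
Step 8: x=[2.5305] v=[-2.5858]
Step 9: x=[2.0450] v=[-2.4276]
Step 10: x=[1.6141] v=[-2.1546]
Step 11: x=[1.2581] v=[-1.7798]
Step 12: x=[0.9939] v=[-1.3208]
Step 13: x=[0.8340] v=[-0.7994]
Step 14: x=[0.7860] v=[-0.2402]
Step 15: x=[0.8521] v=[0.3304]
First v>=0 after going negative at step 15, time=3.0000

Answer: 3.0000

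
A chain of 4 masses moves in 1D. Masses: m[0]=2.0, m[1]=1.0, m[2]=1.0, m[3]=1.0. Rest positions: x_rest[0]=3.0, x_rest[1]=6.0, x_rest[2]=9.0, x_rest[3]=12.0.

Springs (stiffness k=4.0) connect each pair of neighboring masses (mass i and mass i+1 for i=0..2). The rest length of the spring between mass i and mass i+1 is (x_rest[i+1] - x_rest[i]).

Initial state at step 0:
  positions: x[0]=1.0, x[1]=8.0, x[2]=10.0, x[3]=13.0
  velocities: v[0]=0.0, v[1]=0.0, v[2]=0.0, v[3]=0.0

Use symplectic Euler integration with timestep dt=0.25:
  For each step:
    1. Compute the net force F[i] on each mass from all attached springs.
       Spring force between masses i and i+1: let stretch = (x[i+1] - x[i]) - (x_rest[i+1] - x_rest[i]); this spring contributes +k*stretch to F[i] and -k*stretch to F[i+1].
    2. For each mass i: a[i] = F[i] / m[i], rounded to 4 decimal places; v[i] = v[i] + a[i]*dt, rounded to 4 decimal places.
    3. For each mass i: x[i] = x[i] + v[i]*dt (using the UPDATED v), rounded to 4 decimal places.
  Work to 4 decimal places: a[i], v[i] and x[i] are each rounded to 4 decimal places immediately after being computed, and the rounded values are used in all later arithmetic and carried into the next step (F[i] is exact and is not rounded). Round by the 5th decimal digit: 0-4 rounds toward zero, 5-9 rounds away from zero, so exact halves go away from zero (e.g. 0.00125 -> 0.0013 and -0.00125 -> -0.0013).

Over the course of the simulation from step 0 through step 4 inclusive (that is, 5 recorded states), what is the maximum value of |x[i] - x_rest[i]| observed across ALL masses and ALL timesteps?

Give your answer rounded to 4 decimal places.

Answer: 2.0078

Derivation:
Step 0: x=[1.0000 8.0000 10.0000 13.0000] v=[0.0000 0.0000 0.0000 0.0000]
Step 1: x=[1.5000 6.7500 10.2500 13.0000] v=[2.0000 -5.0000 1.0000 0.0000]
Step 2: x=[2.2813 5.0625 10.3125 13.0625] v=[3.1250 -6.7500 0.2500 0.2500]
Step 3: x=[3.0352 3.9922 9.7500 13.1875] v=[3.0156 -4.2812 -2.2500 0.5000]
Step 4: x=[3.5337 4.1221 8.6074 13.2031] v=[1.9941 0.5196 -4.5703 0.0625]
Max displacement = 2.0078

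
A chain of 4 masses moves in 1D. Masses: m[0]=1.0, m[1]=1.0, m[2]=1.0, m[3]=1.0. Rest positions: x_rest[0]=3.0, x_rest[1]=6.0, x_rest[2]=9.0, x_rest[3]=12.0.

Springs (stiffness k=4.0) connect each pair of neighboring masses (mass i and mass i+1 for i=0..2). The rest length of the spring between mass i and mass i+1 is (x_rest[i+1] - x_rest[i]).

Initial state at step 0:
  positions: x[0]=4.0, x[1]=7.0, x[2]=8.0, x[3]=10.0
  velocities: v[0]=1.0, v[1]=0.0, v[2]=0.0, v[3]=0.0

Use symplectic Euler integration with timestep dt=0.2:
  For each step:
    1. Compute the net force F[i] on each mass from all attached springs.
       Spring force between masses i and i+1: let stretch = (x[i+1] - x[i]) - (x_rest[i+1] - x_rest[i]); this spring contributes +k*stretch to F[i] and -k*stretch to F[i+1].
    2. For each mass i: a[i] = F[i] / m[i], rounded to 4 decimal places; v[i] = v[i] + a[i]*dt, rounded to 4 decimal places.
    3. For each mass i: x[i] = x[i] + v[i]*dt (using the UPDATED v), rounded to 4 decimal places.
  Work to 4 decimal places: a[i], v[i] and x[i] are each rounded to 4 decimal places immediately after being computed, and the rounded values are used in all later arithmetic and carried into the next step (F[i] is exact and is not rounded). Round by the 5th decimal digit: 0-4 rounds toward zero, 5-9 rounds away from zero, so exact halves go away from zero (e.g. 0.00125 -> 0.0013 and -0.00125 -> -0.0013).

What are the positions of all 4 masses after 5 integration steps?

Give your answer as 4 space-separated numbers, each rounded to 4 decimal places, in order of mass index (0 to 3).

Step 0: x=[4.0000 7.0000 8.0000 10.0000] v=[1.0000 0.0000 0.0000 0.0000]
Step 1: x=[4.2000 6.6800 8.1600 10.1600] v=[1.0000 -1.6000 0.8000 0.8000]
Step 2: x=[4.3168 6.2000 8.4032 10.4800] v=[0.5840 -2.4000 1.2160 1.6000]
Step 3: x=[4.2549 5.7712 8.6262 10.9477] v=[-0.3094 -2.1440 1.1149 2.3386]
Step 4: x=[3.9556 5.5566 8.7638 11.5240] v=[-1.4964 -1.0730 0.6881 2.8814]
Step 5: x=[3.4325 5.5990 8.8299 12.1386] v=[-2.6156 0.2120 0.3305 3.0732]

Answer: 3.4325 5.5990 8.8299 12.1386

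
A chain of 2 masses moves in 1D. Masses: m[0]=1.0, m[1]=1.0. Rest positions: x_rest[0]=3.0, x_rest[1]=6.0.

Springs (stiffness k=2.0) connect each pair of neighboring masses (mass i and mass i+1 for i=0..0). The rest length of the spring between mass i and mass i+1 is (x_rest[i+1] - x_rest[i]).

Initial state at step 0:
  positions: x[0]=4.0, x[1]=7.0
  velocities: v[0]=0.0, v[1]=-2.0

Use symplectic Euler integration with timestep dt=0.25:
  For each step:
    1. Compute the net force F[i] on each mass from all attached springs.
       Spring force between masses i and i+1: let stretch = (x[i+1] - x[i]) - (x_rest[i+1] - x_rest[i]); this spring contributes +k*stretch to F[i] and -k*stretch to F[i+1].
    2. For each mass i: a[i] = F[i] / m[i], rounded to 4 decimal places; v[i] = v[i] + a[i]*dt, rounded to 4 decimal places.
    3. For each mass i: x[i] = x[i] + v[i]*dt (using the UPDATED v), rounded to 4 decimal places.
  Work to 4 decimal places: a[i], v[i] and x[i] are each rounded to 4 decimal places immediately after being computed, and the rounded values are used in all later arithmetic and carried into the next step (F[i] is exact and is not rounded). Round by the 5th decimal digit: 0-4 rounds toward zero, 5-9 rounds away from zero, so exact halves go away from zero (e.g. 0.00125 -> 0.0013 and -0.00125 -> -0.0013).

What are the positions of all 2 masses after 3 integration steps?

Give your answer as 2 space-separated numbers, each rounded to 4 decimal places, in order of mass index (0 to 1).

Answer: 3.7656 5.7344

Derivation:
Step 0: x=[4.0000 7.0000] v=[0.0000 -2.0000]
Step 1: x=[4.0000 6.5000] v=[0.0000 -2.0000]
Step 2: x=[3.9375 6.0625] v=[-0.2500 -1.7500]
Step 3: x=[3.7656 5.7344] v=[-0.6875 -1.3125]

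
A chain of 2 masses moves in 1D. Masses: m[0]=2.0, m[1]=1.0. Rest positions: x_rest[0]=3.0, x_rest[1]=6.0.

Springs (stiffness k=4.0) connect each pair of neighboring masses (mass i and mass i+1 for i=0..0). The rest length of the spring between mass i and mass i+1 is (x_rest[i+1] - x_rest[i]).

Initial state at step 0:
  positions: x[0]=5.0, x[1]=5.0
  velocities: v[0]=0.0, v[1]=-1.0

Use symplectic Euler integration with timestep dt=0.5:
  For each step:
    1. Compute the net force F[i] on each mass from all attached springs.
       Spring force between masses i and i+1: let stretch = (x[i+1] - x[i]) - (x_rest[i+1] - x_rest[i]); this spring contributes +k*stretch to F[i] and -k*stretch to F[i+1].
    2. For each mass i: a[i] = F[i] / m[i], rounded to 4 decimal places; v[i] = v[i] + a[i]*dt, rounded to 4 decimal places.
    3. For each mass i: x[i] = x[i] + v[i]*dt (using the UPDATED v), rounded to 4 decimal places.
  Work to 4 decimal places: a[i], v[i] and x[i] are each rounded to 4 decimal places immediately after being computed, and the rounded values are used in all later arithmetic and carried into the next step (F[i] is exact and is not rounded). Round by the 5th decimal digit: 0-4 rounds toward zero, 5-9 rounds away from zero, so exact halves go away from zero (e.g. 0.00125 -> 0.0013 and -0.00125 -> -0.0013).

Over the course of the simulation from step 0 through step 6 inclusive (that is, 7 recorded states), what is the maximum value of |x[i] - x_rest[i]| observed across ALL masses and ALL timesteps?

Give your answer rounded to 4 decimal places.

Step 0: x=[5.0000 5.0000] v=[0.0000 -1.0000]
Step 1: x=[3.5000 7.5000] v=[-3.0000 5.0000]
Step 2: x=[2.5000 9.0000] v=[-2.0000 3.0000]
Step 3: x=[3.2500 7.0000] v=[1.5000 -4.0000]
Step 4: x=[4.3750 4.2500] v=[2.2500 -5.5000]
Step 5: x=[3.9375 4.6250] v=[-0.8750 0.7500]
Step 6: x=[2.3438 7.3125] v=[-3.1875 5.3750]
Max displacement = 3.0000

Answer: 3.0000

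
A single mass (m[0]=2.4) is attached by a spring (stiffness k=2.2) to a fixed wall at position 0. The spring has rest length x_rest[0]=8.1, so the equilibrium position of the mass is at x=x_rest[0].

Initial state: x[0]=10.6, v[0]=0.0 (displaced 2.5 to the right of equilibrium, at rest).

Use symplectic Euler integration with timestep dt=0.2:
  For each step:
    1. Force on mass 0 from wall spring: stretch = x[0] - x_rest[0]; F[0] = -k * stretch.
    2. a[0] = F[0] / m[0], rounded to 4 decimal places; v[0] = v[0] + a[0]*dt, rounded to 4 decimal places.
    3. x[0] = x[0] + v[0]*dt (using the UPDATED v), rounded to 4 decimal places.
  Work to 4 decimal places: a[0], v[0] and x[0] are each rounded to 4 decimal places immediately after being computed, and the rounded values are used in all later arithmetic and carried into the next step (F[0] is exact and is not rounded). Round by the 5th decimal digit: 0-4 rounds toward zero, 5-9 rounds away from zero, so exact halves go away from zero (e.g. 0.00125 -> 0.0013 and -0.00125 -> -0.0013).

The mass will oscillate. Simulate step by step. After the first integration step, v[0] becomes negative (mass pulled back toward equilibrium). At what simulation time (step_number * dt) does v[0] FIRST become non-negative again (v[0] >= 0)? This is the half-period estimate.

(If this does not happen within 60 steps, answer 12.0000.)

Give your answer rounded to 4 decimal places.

Step 0: x=[10.6000] v=[0.0000]
Step 1: x=[10.5083] v=[-0.4583]
Step 2: x=[10.3283] v=[-0.8998]
Step 3: x=[10.0666] v=[-1.3083]
Step 4: x=[9.7328] v=[-1.6688]
Step 5: x=[9.3392] v=[-1.9681]
Step 6: x=[8.9001] v=[-2.1953]
Step 7: x=[8.4317] v=[-2.3420]
Step 8: x=[7.9511] v=[-2.4028]
Step 9: x=[7.4760] v=[-2.3755]
Step 10: x=[7.0238] v=[-2.2611]
Step 11: x=[6.6110] v=[-2.0638]
Step 12: x=[6.2528] v=[-1.7908]
Step 13: x=[5.9624] v=[-1.4521]
Step 14: x=[5.7504] v=[-1.0602]
Step 15: x=[5.6245] v=[-0.6294]
Step 16: x=[5.5894] v=[-0.1756]
Step 17: x=[5.6463] v=[0.2847]
First v>=0 after going negative at step 17, time=3.4000

Answer: 3.4000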